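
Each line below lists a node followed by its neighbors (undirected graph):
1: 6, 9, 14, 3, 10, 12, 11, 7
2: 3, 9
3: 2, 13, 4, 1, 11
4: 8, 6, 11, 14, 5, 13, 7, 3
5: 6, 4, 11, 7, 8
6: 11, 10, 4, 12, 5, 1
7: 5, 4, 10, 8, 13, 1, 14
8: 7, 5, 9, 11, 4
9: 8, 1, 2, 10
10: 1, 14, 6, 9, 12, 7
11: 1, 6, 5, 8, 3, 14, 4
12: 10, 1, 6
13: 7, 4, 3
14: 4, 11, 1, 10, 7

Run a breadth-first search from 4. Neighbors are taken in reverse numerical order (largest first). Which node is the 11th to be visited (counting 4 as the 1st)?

1

Visit 4; enqueue 14, 13, 11, 8, 7, 6, 5, 3 → queue [14, 13, 11, 8, 7, 6, 5, 3]
Visit 14; enqueue 10, 1 → queue [13, 11, 8, 7, 6, 5, 3, 10, 1]
Visit 13 → queue [11, 8, 7, 6, 5, 3, 10, 1]
Visit 11 → queue [8, 7, 6, 5, 3, 10, 1]
Visit 8; enqueue 9 → queue [7, 6, 5, 3, 10, 1, 9]
Visit 7 → queue [6, 5, 3, 10, 1, 9]
Visit 6; enqueue 12 → queue [5, 3, 10, 1, 9, 12]
Visit 5 → queue [3, 10, 1, 9, 12]
Visit 3; enqueue 2 → queue [10, 1, 9, 12, 2]
Visit 10 → queue [1, 9, 12, 2]
Visit 1 → queue [9, 12, 2]
Visit 9 → queue [12, 2]
Visit 12 → queue [2]
Visit 2 → queue []

Visit order: 4, 14, 13, 11, 8, 7, 6, 5, 3, 10, 1, 9, 12, 2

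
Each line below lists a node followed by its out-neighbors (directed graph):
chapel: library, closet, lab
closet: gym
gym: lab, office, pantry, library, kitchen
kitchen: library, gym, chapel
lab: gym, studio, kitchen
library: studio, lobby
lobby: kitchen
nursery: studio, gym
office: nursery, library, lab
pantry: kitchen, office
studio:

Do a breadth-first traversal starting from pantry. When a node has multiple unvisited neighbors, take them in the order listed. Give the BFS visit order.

pantry kitchen office library gym chapel nursery lab studio lobby closet

Visit pantry; enqueue kitchen, office → queue [kitchen, office]
Visit kitchen; enqueue library, gym, chapel → queue [office, library, gym, chapel]
Visit office; enqueue nursery, lab → queue [library, gym, chapel, nursery, lab]
Visit library; enqueue studio, lobby → queue [gym, chapel, nursery, lab, studio, lobby]
Visit gym → queue [chapel, nursery, lab, studio, lobby]
Visit chapel; enqueue closet → queue [nursery, lab, studio, lobby, closet]
Visit nursery → queue [lab, studio, lobby, closet]
Visit lab → queue [studio, lobby, closet]
Visit studio → queue [lobby, closet]
Visit lobby → queue [closet]
Visit closet → queue []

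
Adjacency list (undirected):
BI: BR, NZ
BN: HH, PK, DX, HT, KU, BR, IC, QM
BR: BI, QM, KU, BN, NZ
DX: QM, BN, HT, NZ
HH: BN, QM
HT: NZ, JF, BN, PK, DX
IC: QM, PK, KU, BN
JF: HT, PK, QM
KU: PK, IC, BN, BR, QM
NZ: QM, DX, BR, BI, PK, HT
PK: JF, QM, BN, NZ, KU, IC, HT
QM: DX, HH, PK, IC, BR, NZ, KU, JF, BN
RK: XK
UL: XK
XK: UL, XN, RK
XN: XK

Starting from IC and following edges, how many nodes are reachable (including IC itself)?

12

BFS from IC visits: IC, BN, KU, PK, QM, BR, DX, HH, HT, JF, NZ, BI
Reachable nodes: 12 of 16 total.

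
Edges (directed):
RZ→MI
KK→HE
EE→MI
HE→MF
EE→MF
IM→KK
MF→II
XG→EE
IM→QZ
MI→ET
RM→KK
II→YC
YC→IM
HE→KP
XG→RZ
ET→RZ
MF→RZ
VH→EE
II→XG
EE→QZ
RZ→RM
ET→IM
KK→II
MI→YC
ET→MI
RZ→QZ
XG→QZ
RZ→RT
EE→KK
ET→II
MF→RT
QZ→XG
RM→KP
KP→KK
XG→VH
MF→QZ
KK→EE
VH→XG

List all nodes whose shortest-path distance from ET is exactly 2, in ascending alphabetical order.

Level 0: ET
Level 1: II, IM, MI, RZ
Level 2: KK, QZ, RM, RT, XG, YC
Level 3: EE, HE, KP, VH
Level 4: MF

KK, QZ, RM, RT, XG, YC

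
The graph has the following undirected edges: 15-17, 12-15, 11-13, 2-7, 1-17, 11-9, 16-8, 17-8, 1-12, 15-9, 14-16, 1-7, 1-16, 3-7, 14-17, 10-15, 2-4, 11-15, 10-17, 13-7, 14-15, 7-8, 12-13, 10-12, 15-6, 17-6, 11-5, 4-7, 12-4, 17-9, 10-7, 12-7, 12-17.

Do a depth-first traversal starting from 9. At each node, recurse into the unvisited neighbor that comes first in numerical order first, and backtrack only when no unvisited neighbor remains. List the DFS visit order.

Visit 9
9 → 11
11 → 5
11 → 13
13 → 7
7 → 1
1 → 12
12 → 4
4 → 2
12 → 10
10 → 15
15 → 6
6 → 17
17 → 8
8 → 16
16 → 14
7 → 3

9, 11, 5, 13, 7, 1, 12, 4, 2, 10, 15, 6, 17, 8, 16, 14, 3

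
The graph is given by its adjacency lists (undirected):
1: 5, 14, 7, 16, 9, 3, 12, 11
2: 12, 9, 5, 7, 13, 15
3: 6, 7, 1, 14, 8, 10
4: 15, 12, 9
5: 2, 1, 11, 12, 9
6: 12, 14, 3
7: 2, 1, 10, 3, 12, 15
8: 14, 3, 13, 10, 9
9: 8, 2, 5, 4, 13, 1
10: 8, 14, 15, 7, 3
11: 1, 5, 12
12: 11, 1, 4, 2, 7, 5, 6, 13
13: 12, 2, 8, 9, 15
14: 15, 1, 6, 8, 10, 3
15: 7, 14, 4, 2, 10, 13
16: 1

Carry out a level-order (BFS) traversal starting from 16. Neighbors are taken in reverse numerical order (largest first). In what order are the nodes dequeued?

16, 1, 14, 12, 11, 9, 7, 5, 3, 15, 10, 8, 6, 13, 4, 2

Visit 16; enqueue 1 → queue [1]
Visit 1; enqueue 14, 12, 11, 9, 7, 5, 3 → queue [14, 12, 11, 9, 7, 5, 3]
Visit 14; enqueue 15, 10, 8, 6 → queue [12, 11, 9, 7, 5, 3, 15, 10, 8, 6]
Visit 12; enqueue 13, 4, 2 → queue [11, 9, 7, 5, 3, 15, 10, 8, 6, 13, 4, 2]
Visit 11 → queue [9, 7, 5, 3, 15, 10, 8, 6, 13, 4, 2]
Visit 9 → queue [7, 5, 3, 15, 10, 8, 6, 13, 4, 2]
Visit 7 → queue [5, 3, 15, 10, 8, 6, 13, 4, 2]
Visit 5 → queue [3, 15, 10, 8, 6, 13, 4, 2]
Visit 3 → queue [15, 10, 8, 6, 13, 4, 2]
Visit 15 → queue [10, 8, 6, 13, 4, 2]
Visit 10 → queue [8, 6, 13, 4, 2]
Visit 8 → queue [6, 13, 4, 2]
Visit 6 → queue [13, 4, 2]
Visit 13 → queue [4, 2]
Visit 4 → queue [2]
Visit 2 → queue []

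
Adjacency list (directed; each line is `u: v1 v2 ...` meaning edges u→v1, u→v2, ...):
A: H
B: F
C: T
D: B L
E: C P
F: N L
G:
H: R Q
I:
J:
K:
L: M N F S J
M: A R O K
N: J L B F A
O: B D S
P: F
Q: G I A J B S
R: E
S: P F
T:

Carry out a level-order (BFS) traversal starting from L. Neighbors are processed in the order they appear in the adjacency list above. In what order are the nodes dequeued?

Visit L; enqueue M, N, F, S, J → queue [M, N, F, S, J]
Visit M; enqueue A, R, O, K → queue [N, F, S, J, A, R, O, K]
Visit N; enqueue B → queue [F, S, J, A, R, O, K, B]
Visit F → queue [S, J, A, R, O, K, B]
Visit S; enqueue P → queue [J, A, R, O, K, B, P]
Visit J → queue [A, R, O, K, B, P]
Visit A; enqueue H → queue [R, O, K, B, P, H]
Visit R; enqueue E → queue [O, K, B, P, H, E]
Visit O; enqueue D → queue [K, B, P, H, E, D]
Visit K → queue [B, P, H, E, D]
Visit B → queue [P, H, E, D]
Visit P → queue [H, E, D]
Visit H; enqueue Q → queue [E, D, Q]
Visit E; enqueue C → queue [D, Q, C]
Visit D → queue [Q, C]
Visit Q; enqueue G, I → queue [C, G, I]
Visit C; enqueue T → queue [G, I, T]
Visit G → queue [I, T]
Visit I → queue [T]
Visit T → queue []

L → M → N → F → S → J → A → R → O → K → B → P → H → E → D → Q → C → G → I → T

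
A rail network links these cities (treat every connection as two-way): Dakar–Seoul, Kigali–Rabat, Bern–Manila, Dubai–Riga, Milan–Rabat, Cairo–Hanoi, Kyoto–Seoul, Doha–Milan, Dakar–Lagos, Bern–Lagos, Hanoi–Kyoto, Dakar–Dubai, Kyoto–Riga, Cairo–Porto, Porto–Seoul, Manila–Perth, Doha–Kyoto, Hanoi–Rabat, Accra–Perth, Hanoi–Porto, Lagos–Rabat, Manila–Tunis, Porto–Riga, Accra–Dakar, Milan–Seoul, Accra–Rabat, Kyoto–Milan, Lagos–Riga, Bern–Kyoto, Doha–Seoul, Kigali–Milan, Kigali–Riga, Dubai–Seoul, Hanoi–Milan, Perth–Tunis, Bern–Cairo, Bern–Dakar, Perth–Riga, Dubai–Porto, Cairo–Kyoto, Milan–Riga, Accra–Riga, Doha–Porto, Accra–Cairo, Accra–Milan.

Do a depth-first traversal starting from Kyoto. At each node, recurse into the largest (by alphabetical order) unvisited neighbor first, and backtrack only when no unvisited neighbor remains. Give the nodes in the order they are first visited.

Kyoto -> Seoul -> Porto -> Riga -> Perth -> Tunis -> Manila -> Bern -> Lagos -> Rabat -> Milan -> Kigali -> Hanoi -> Cairo -> Accra -> Dakar -> Dubai -> Doha

Visit Kyoto
Kyoto → Seoul
Seoul → Porto
Porto → Riga
Riga → Perth
Perth → Tunis
Tunis → Manila
Manila → Bern
Bern → Lagos
Lagos → Rabat
Rabat → Milan
Milan → Kigali
Milan → Hanoi
Hanoi → Cairo
Cairo → Accra
Accra → Dakar
Dakar → Dubai
Milan → Doha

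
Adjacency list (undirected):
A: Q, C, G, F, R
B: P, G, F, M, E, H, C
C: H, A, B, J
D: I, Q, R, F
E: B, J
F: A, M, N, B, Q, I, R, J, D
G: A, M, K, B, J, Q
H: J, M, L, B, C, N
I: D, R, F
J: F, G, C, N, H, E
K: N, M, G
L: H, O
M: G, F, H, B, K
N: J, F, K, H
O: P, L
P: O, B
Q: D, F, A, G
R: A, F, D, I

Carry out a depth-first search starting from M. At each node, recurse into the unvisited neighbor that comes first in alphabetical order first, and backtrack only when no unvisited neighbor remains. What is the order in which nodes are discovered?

Visit M
M → B
B → C
C → A
A → F
F → D
D → I
I → R
D → Q
Q → G
G → J
J → E
J → H
H → L
L → O
O → P
H → N
N → K

M B C A F D I R Q G J E H L O P N K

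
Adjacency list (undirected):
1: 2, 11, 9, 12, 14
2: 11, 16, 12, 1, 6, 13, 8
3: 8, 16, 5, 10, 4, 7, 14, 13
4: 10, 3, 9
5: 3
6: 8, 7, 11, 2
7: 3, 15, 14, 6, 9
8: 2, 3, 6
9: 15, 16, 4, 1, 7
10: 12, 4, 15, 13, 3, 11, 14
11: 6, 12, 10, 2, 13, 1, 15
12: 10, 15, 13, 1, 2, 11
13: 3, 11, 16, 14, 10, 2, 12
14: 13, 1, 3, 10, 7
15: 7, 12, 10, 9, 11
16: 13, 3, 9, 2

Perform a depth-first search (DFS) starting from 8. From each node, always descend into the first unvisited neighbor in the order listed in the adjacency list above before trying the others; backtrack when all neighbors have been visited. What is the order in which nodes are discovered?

8, 2, 11, 6, 7, 3, 16, 13, 14, 1, 9, 15, 12, 10, 4, 5

Visit 8
8 → 2
2 → 11
11 → 6
6 → 7
7 → 3
3 → 16
16 → 13
13 → 14
14 → 1
1 → 9
9 → 15
15 → 12
12 → 10
10 → 4
3 → 5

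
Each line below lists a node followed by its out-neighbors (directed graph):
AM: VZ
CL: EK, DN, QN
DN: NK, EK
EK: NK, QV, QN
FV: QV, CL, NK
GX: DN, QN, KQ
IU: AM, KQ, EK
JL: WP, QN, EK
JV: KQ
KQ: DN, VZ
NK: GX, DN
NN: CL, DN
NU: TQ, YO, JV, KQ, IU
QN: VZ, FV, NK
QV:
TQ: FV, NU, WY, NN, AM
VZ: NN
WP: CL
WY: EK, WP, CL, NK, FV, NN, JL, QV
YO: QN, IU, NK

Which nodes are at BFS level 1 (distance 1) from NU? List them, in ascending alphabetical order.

IU, JV, KQ, TQ, YO

Level 0: NU
Level 1: IU, JV, KQ, TQ, YO
Level 2: AM, DN, EK, FV, NK, NN, QN, VZ, WY
Level 3: CL, GX, JL, QV, WP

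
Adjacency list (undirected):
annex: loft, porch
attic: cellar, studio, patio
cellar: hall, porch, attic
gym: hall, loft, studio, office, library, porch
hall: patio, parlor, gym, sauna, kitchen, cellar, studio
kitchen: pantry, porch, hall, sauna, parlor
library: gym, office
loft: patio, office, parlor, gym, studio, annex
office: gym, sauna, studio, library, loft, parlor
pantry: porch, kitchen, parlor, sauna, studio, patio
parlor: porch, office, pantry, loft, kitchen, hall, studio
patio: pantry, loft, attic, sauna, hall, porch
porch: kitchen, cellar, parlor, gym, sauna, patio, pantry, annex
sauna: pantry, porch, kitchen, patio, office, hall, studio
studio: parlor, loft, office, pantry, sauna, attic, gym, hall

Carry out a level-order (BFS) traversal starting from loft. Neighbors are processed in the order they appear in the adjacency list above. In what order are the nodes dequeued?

Visit loft; enqueue patio, office, parlor, gym, studio, annex → queue [patio, office, parlor, gym, studio, annex]
Visit patio; enqueue pantry, attic, sauna, hall, porch → queue [office, parlor, gym, studio, annex, pantry, attic, sauna, hall, porch]
Visit office; enqueue library → queue [parlor, gym, studio, annex, pantry, attic, sauna, hall, porch, library]
Visit parlor; enqueue kitchen → queue [gym, studio, annex, pantry, attic, sauna, hall, porch, library, kitchen]
Visit gym → queue [studio, annex, pantry, attic, sauna, hall, porch, library, kitchen]
Visit studio → queue [annex, pantry, attic, sauna, hall, porch, library, kitchen]
Visit annex → queue [pantry, attic, sauna, hall, porch, library, kitchen]
Visit pantry → queue [attic, sauna, hall, porch, library, kitchen]
Visit attic; enqueue cellar → queue [sauna, hall, porch, library, kitchen, cellar]
Visit sauna → queue [hall, porch, library, kitchen, cellar]
Visit hall → queue [porch, library, kitchen, cellar]
Visit porch → queue [library, kitchen, cellar]
Visit library → queue [kitchen, cellar]
Visit kitchen → queue [cellar]
Visit cellar → queue []

loft -> patio -> office -> parlor -> gym -> studio -> annex -> pantry -> attic -> sauna -> hall -> porch -> library -> kitchen -> cellar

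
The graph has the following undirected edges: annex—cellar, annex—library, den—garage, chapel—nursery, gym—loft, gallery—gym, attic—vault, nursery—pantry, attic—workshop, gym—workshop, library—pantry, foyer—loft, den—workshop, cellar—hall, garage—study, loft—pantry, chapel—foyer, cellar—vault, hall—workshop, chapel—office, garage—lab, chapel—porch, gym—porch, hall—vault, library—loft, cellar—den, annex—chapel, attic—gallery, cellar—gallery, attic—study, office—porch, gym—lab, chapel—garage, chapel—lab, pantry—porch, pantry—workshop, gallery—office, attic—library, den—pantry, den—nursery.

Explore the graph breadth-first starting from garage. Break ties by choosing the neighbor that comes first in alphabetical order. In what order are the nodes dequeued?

garage, chapel, den, lab, study, annex, foyer, nursery, office, porch, cellar, pantry, workshop, gym, attic, library, loft, gallery, hall, vault

Visit garage; enqueue chapel, den, lab, study → queue [chapel, den, lab, study]
Visit chapel; enqueue annex, foyer, nursery, office, porch → queue [den, lab, study, annex, foyer, nursery, office, porch]
Visit den; enqueue cellar, pantry, workshop → queue [lab, study, annex, foyer, nursery, office, porch, cellar, pantry, workshop]
Visit lab; enqueue gym → queue [study, annex, foyer, nursery, office, porch, cellar, pantry, workshop, gym]
Visit study; enqueue attic → queue [annex, foyer, nursery, office, porch, cellar, pantry, workshop, gym, attic]
Visit annex; enqueue library → queue [foyer, nursery, office, porch, cellar, pantry, workshop, gym, attic, library]
Visit foyer; enqueue loft → queue [nursery, office, porch, cellar, pantry, workshop, gym, attic, library, loft]
Visit nursery → queue [office, porch, cellar, pantry, workshop, gym, attic, library, loft]
Visit office; enqueue gallery → queue [porch, cellar, pantry, workshop, gym, attic, library, loft, gallery]
Visit porch → queue [cellar, pantry, workshop, gym, attic, library, loft, gallery]
Visit cellar; enqueue hall, vault → queue [pantry, workshop, gym, attic, library, loft, gallery, hall, vault]
Visit pantry → queue [workshop, gym, attic, library, loft, gallery, hall, vault]
Visit workshop → queue [gym, attic, library, loft, gallery, hall, vault]
Visit gym → queue [attic, library, loft, gallery, hall, vault]
Visit attic → queue [library, loft, gallery, hall, vault]
Visit library → queue [loft, gallery, hall, vault]
Visit loft → queue [gallery, hall, vault]
Visit gallery → queue [hall, vault]
Visit hall → queue [vault]
Visit vault → queue []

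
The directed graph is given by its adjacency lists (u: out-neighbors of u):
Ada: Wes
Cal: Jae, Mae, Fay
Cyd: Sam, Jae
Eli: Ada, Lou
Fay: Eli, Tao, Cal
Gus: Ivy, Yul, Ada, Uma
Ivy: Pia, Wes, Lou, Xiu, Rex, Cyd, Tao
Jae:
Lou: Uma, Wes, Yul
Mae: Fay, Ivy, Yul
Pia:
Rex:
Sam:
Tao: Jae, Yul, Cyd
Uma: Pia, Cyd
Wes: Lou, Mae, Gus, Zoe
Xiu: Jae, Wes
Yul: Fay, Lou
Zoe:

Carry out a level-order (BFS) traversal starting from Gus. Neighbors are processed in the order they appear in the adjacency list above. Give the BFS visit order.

Gus, Ivy, Yul, Ada, Uma, Pia, Wes, Lou, Xiu, Rex, Cyd, Tao, Fay, Mae, Zoe, Jae, Sam, Eli, Cal

Visit Gus; enqueue Ivy, Yul, Ada, Uma → queue [Ivy, Yul, Ada, Uma]
Visit Ivy; enqueue Pia, Wes, Lou, Xiu, Rex, Cyd, Tao → queue [Yul, Ada, Uma, Pia, Wes, Lou, Xiu, Rex, Cyd, Tao]
Visit Yul; enqueue Fay → queue [Ada, Uma, Pia, Wes, Lou, Xiu, Rex, Cyd, Tao, Fay]
Visit Ada → queue [Uma, Pia, Wes, Lou, Xiu, Rex, Cyd, Tao, Fay]
Visit Uma → queue [Pia, Wes, Lou, Xiu, Rex, Cyd, Tao, Fay]
Visit Pia → queue [Wes, Lou, Xiu, Rex, Cyd, Tao, Fay]
Visit Wes; enqueue Mae, Zoe → queue [Lou, Xiu, Rex, Cyd, Tao, Fay, Mae, Zoe]
Visit Lou → queue [Xiu, Rex, Cyd, Tao, Fay, Mae, Zoe]
Visit Xiu; enqueue Jae → queue [Rex, Cyd, Tao, Fay, Mae, Zoe, Jae]
Visit Rex → queue [Cyd, Tao, Fay, Mae, Zoe, Jae]
Visit Cyd; enqueue Sam → queue [Tao, Fay, Mae, Zoe, Jae, Sam]
Visit Tao → queue [Fay, Mae, Zoe, Jae, Sam]
Visit Fay; enqueue Eli, Cal → queue [Mae, Zoe, Jae, Sam, Eli, Cal]
Visit Mae → queue [Zoe, Jae, Sam, Eli, Cal]
Visit Zoe → queue [Jae, Sam, Eli, Cal]
Visit Jae → queue [Sam, Eli, Cal]
Visit Sam → queue [Eli, Cal]
Visit Eli → queue [Cal]
Visit Cal → queue []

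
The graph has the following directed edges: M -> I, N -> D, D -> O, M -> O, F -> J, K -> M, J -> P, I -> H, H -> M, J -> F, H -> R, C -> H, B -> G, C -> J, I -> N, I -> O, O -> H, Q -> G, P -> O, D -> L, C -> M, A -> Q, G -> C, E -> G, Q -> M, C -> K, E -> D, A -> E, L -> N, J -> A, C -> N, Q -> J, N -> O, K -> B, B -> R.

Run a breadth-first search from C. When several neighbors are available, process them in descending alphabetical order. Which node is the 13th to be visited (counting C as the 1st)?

A

Visit C; enqueue N, M, K, J, H → queue [N, M, K, J, H]
Visit N; enqueue O, D → queue [M, K, J, H, O, D]
Visit M; enqueue I → queue [K, J, H, O, D, I]
Visit K; enqueue B → queue [J, H, O, D, I, B]
Visit J; enqueue P, F, A → queue [H, O, D, I, B, P, F, A]
Visit H; enqueue R → queue [O, D, I, B, P, F, A, R]
Visit O → queue [D, I, B, P, F, A, R]
Visit D; enqueue L → queue [I, B, P, F, A, R, L]
Visit I → queue [B, P, F, A, R, L]
Visit B; enqueue G → queue [P, F, A, R, L, G]
Visit P → queue [F, A, R, L, G]
Visit F → queue [A, R, L, G]
Visit A; enqueue Q, E → queue [R, L, G, Q, E]
Visit R → queue [L, G, Q, E]
Visit L → queue [G, Q, E]
Visit G → queue [Q, E]
Visit Q → queue [E]
Visit E → queue []

Visit order: C, N, M, K, J, H, O, D, I, B, P, F, A, R, L, G, Q, E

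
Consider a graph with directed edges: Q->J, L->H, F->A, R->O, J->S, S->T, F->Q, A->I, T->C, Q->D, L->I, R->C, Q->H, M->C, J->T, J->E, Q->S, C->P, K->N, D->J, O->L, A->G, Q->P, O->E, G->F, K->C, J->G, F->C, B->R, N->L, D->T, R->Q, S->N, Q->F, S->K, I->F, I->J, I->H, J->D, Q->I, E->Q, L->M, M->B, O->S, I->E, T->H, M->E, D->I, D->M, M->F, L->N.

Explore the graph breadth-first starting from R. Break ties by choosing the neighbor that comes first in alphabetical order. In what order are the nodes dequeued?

Visit R; enqueue C, O, Q → queue [C, O, Q]
Visit C; enqueue P → queue [O, Q, P]
Visit O; enqueue E, L, S → queue [Q, P, E, L, S]
Visit Q; enqueue D, F, H, I, J → queue [P, E, L, S, D, F, H, I, J]
Visit P → queue [E, L, S, D, F, H, I, J]
Visit E → queue [L, S, D, F, H, I, J]
Visit L; enqueue M, N → queue [S, D, F, H, I, J, M, N]
Visit S; enqueue K, T → queue [D, F, H, I, J, M, N, K, T]
Visit D → queue [F, H, I, J, M, N, K, T]
Visit F; enqueue A → queue [H, I, J, M, N, K, T, A]
Visit H → queue [I, J, M, N, K, T, A]
Visit I → queue [J, M, N, K, T, A]
Visit J; enqueue G → queue [M, N, K, T, A, G]
Visit M; enqueue B → queue [N, K, T, A, G, B]
Visit N → queue [K, T, A, G, B]
Visit K → queue [T, A, G, B]
Visit T → queue [A, G, B]
Visit A → queue [G, B]
Visit G → queue [B]
Visit B → queue []

R, C, O, Q, P, E, L, S, D, F, H, I, J, M, N, K, T, A, G, B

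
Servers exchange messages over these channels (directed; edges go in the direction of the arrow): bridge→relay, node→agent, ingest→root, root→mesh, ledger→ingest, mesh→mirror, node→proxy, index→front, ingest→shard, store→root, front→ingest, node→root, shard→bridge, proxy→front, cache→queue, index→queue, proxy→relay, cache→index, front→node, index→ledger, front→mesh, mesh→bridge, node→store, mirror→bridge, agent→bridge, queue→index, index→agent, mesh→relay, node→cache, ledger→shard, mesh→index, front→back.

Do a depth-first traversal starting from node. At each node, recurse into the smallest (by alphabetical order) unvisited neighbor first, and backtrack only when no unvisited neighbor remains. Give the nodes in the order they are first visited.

Visit node
node → agent
agent → bridge
bridge → relay
node → cache
cache → index
index → front
front → back
front → ingest
ingest → root
root → mesh
mesh → mirror
ingest → shard
index → ledger
index → queue
node → proxy
node → store

node agent bridge relay cache index front back ingest root mesh mirror shard ledger queue proxy store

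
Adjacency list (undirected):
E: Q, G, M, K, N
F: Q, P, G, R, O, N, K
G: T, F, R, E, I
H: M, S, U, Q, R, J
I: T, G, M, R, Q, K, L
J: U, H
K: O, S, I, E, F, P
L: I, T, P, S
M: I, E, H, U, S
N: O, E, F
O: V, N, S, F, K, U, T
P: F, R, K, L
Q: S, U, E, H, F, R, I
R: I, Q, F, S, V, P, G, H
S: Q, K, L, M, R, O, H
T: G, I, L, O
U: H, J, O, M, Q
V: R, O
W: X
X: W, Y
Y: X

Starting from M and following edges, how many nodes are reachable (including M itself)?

BFS from M visits: M, U, S, I, H, E, Q, O, J, R, L, K, T, G, N, F, V, P
Reachable nodes: 18 of 21 total.

18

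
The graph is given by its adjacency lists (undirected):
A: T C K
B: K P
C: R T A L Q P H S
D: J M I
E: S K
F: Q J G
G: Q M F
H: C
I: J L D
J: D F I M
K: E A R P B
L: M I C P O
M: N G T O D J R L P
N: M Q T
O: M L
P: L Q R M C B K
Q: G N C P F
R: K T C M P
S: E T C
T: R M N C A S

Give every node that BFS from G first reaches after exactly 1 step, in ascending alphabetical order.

F, M, Q

Level 0: G
Level 1: F, M, Q
Level 2: C, D, J, L, N, O, P, R, T
Level 3: A, B, H, I, K, S
Level 4: E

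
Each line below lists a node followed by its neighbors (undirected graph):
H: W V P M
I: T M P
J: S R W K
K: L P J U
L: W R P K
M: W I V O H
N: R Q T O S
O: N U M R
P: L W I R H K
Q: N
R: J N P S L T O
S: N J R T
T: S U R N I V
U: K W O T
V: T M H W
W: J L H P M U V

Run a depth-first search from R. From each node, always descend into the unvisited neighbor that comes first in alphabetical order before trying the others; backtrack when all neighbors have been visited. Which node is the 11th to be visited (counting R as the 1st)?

Visit R
R → J
J → K
K → L
L → P
P → H
H → M
M → I
I → T
T → N
N → O
O → U
U → W
W → V
N → Q
N → S

Visit order: R, J, K, L, P, H, M, I, T, N, O, U, W, V, Q, S

O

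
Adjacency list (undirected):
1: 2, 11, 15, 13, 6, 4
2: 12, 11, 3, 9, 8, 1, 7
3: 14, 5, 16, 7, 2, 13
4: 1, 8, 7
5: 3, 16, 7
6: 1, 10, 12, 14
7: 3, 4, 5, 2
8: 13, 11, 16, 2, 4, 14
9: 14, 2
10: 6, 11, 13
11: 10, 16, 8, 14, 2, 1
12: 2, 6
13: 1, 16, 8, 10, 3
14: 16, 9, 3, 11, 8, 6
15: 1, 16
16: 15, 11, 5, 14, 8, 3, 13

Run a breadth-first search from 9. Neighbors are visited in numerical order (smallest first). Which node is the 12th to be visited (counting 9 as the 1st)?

4

Visit 9; enqueue 2, 14 → queue [2, 14]
Visit 2; enqueue 1, 3, 7, 8, 11, 12 → queue [14, 1, 3, 7, 8, 11, 12]
Visit 14; enqueue 6, 16 → queue [1, 3, 7, 8, 11, 12, 6, 16]
Visit 1; enqueue 4, 13, 15 → queue [3, 7, 8, 11, 12, 6, 16, 4, 13, 15]
Visit 3; enqueue 5 → queue [7, 8, 11, 12, 6, 16, 4, 13, 15, 5]
Visit 7 → queue [8, 11, 12, 6, 16, 4, 13, 15, 5]
Visit 8 → queue [11, 12, 6, 16, 4, 13, 15, 5]
Visit 11; enqueue 10 → queue [12, 6, 16, 4, 13, 15, 5, 10]
Visit 12 → queue [6, 16, 4, 13, 15, 5, 10]
Visit 6 → queue [16, 4, 13, 15, 5, 10]
Visit 16 → queue [4, 13, 15, 5, 10]
Visit 4 → queue [13, 15, 5, 10]
Visit 13 → queue [15, 5, 10]
Visit 15 → queue [5, 10]
Visit 5 → queue [10]
Visit 10 → queue []

Visit order: 9, 2, 14, 1, 3, 7, 8, 11, 12, 6, 16, 4, 13, 15, 5, 10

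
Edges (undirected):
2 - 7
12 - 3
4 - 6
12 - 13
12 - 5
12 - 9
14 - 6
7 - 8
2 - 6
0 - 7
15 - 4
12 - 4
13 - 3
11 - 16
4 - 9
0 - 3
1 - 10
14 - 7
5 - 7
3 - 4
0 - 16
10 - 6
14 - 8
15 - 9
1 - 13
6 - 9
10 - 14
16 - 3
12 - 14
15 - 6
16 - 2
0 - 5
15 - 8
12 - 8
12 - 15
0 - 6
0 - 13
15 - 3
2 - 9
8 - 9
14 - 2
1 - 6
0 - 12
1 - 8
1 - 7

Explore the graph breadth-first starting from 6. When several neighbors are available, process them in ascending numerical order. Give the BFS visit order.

6 → 0 → 1 → 2 → 4 → 9 → 10 → 14 → 15 → 3 → 5 → 7 → 12 → 13 → 16 → 8 → 11

Visit 6; enqueue 0, 1, 2, 4, 9, 10, 14, 15 → queue [0, 1, 2, 4, 9, 10, 14, 15]
Visit 0; enqueue 3, 5, 7, 12, 13, 16 → queue [1, 2, 4, 9, 10, 14, 15, 3, 5, 7, 12, 13, 16]
Visit 1; enqueue 8 → queue [2, 4, 9, 10, 14, 15, 3, 5, 7, 12, 13, 16, 8]
Visit 2 → queue [4, 9, 10, 14, 15, 3, 5, 7, 12, 13, 16, 8]
Visit 4 → queue [9, 10, 14, 15, 3, 5, 7, 12, 13, 16, 8]
Visit 9 → queue [10, 14, 15, 3, 5, 7, 12, 13, 16, 8]
Visit 10 → queue [14, 15, 3, 5, 7, 12, 13, 16, 8]
Visit 14 → queue [15, 3, 5, 7, 12, 13, 16, 8]
Visit 15 → queue [3, 5, 7, 12, 13, 16, 8]
Visit 3 → queue [5, 7, 12, 13, 16, 8]
Visit 5 → queue [7, 12, 13, 16, 8]
Visit 7 → queue [12, 13, 16, 8]
Visit 12 → queue [13, 16, 8]
Visit 13 → queue [16, 8]
Visit 16; enqueue 11 → queue [8, 11]
Visit 8 → queue [11]
Visit 11 → queue []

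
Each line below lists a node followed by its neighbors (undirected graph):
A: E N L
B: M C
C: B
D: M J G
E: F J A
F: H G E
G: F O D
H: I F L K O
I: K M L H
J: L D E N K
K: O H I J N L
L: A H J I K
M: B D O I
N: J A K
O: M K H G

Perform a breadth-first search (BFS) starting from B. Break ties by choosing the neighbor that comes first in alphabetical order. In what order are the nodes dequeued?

B, C, M, D, I, O, G, J, H, K, L, F, E, N, A

Visit B; enqueue C, M → queue [C, M]
Visit C → queue [M]
Visit M; enqueue D, I, O → queue [D, I, O]
Visit D; enqueue G, J → queue [I, O, G, J]
Visit I; enqueue H, K, L → queue [O, G, J, H, K, L]
Visit O → queue [G, J, H, K, L]
Visit G; enqueue F → queue [J, H, K, L, F]
Visit J; enqueue E, N → queue [H, K, L, F, E, N]
Visit H → queue [K, L, F, E, N]
Visit K → queue [L, F, E, N]
Visit L; enqueue A → queue [F, E, N, A]
Visit F → queue [E, N, A]
Visit E → queue [N, A]
Visit N → queue [A]
Visit A → queue []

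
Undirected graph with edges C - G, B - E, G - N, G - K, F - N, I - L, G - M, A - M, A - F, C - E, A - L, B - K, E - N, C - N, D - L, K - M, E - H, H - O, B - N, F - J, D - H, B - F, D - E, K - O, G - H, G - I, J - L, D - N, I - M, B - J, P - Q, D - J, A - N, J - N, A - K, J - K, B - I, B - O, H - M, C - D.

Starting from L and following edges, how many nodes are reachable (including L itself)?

BFS from L visits: L, J, I, D, A, N, K, F, B, M, G, H, E, C, O
Reachable nodes: 15 of 17 total.

15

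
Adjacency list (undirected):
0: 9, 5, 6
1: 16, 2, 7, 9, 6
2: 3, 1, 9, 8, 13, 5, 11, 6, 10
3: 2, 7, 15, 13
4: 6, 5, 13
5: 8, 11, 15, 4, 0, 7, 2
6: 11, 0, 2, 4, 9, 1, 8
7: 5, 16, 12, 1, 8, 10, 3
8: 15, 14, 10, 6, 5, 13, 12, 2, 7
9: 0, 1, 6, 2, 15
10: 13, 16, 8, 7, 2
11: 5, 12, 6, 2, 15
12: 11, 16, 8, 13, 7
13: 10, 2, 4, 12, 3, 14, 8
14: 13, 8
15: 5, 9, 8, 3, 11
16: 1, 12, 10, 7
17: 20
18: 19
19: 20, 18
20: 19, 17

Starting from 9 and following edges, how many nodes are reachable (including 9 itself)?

BFS from 9 visits: 9, 0, 1, 6, 2, 15, 5, 16, 7, 11, 4, 8, 3, 13, 10, 12, 14
Reachable nodes: 17 of 21 total.

17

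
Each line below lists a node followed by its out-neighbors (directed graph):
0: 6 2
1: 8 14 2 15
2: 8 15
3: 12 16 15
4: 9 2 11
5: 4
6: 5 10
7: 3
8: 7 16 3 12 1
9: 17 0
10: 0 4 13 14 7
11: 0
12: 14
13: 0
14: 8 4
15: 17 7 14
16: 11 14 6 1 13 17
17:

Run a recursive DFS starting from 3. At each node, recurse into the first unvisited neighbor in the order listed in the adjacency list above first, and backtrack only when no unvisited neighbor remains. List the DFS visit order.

3 → 12 → 14 → 8 → 7 → 16 → 11 → 0 → 6 → 5 → 4 → 9 → 17 → 2 → 15 → 10 → 13 → 1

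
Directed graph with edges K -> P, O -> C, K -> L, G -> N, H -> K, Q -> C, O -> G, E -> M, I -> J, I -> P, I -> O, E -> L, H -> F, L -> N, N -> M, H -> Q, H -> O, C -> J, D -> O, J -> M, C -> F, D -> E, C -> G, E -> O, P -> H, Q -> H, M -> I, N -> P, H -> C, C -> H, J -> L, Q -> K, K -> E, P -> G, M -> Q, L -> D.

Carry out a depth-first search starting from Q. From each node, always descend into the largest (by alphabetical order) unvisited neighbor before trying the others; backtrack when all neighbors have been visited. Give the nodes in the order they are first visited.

Q → K → P → H → O → G → N → M → I → J → L → D → E → C → F

Visit Q
Q → K
K → P
P → H
H → O
O → G
G → N
N → M
M → I
I → J
J → L
L → D
D → E
O → C
C → F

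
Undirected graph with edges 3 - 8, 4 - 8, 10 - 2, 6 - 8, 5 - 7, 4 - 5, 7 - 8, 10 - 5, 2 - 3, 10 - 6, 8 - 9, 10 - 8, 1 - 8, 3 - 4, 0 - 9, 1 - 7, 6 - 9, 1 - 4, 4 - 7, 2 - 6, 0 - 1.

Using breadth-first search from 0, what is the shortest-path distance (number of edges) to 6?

2

Level 0: 0
Level 1: 1, 9
Level 2: 4, 6, 7, 8
Level 3: 2, 3, 5, 10
6 first appears at level 2.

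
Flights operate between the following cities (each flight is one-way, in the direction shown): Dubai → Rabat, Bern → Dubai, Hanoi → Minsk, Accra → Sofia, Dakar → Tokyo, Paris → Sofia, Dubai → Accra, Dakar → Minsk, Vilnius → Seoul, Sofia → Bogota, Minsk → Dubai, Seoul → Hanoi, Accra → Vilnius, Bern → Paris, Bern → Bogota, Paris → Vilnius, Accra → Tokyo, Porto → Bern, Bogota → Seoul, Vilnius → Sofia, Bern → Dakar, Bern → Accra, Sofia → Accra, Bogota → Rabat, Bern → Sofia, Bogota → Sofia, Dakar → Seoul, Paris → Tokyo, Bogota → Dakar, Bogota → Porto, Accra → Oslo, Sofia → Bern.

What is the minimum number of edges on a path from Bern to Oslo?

2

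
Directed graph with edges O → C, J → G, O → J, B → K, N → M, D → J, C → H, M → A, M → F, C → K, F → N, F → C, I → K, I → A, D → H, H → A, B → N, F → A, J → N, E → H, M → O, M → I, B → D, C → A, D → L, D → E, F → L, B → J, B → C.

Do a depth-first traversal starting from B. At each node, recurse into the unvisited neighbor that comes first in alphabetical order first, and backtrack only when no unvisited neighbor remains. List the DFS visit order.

Visit B
B → C
C → A
C → H
C → K
B → D
D → E
D → J
J → G
J → N
N → M
M → F
F → L
M → I
M → O

B C A H K D E J G N M F L I O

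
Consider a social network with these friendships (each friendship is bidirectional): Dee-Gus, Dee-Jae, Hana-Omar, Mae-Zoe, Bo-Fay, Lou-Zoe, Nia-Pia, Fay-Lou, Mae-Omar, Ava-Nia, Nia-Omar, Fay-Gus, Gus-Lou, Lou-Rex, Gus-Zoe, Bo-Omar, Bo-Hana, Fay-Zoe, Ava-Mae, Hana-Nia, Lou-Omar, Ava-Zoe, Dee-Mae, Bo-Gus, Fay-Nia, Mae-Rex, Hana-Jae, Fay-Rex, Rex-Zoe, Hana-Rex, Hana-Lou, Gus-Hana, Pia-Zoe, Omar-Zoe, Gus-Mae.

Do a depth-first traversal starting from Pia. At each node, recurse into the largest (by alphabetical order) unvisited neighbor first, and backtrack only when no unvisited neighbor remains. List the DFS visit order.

Visit Pia
Pia → Zoe
Zoe → Rex
Rex → Mae
Mae → Omar
Omar → Nia
Nia → Hana
Hana → Lou
Lou → Gus
Gus → Fay
Fay → Bo
Gus → Dee
Dee → Jae
Nia → Ava

Pia, Zoe, Rex, Mae, Omar, Nia, Hana, Lou, Gus, Fay, Bo, Dee, Jae, Ava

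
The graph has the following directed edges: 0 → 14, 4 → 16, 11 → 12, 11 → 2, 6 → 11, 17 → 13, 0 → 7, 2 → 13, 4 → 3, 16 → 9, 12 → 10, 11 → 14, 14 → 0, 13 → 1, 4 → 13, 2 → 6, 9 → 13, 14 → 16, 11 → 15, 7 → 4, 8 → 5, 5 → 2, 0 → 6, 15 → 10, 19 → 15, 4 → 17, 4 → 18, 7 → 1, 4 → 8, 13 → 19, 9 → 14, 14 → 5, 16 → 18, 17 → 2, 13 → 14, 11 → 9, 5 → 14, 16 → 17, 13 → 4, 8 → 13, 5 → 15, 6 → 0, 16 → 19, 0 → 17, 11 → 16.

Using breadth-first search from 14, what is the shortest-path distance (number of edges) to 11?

Level 0: 14
Level 1: 0, 5, 16
Level 2: 2, 6, 7, 9, 15, 17, 18, 19
Level 3: 1, 4, 10, 11, 13
Level 4: 3, 8, 12
11 first appears at level 3.

3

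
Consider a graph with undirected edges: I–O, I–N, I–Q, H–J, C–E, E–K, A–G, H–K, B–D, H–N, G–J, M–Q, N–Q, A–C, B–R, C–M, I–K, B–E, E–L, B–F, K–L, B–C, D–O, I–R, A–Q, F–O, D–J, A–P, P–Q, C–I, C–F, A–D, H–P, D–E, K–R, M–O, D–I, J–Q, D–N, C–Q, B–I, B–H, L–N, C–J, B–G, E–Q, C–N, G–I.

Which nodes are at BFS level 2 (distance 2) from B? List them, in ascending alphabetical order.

A, J, K, L, M, N, O, P, Q

Level 0: B
Level 1: C, D, E, F, G, H, I, R
Level 2: A, J, K, L, M, N, O, P, Q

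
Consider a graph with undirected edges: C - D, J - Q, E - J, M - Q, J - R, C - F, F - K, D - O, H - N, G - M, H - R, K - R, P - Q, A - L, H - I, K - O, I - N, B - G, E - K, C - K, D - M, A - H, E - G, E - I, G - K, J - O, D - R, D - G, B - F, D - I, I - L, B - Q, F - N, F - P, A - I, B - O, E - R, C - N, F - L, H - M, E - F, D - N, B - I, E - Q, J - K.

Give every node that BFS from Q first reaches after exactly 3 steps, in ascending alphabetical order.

A, C, L, N

Level 0: Q
Level 1: B, E, J, M, P
Level 2: D, F, G, H, I, K, O, R
Level 3: A, C, L, N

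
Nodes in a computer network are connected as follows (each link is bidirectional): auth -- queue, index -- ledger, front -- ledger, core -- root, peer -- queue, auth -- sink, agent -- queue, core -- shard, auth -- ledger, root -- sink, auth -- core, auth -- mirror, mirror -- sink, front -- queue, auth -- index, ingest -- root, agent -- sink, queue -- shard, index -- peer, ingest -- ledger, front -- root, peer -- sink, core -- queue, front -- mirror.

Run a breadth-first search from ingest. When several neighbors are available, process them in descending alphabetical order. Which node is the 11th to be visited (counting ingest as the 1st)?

agent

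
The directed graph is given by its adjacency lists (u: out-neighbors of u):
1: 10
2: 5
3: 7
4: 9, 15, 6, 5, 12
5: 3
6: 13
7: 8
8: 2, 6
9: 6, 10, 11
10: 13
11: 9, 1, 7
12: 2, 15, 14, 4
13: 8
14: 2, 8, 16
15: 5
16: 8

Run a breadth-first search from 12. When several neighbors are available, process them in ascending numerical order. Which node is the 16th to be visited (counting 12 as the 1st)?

1

Visit 12; enqueue 2, 4, 14, 15 → queue [2, 4, 14, 15]
Visit 2; enqueue 5 → queue [4, 14, 15, 5]
Visit 4; enqueue 6, 9 → queue [14, 15, 5, 6, 9]
Visit 14; enqueue 8, 16 → queue [15, 5, 6, 9, 8, 16]
Visit 15 → queue [5, 6, 9, 8, 16]
Visit 5; enqueue 3 → queue [6, 9, 8, 16, 3]
Visit 6; enqueue 13 → queue [9, 8, 16, 3, 13]
Visit 9; enqueue 10, 11 → queue [8, 16, 3, 13, 10, 11]
Visit 8 → queue [16, 3, 13, 10, 11]
Visit 16 → queue [3, 13, 10, 11]
Visit 3; enqueue 7 → queue [13, 10, 11, 7]
Visit 13 → queue [10, 11, 7]
Visit 10 → queue [11, 7]
Visit 11; enqueue 1 → queue [7, 1]
Visit 7 → queue [1]
Visit 1 → queue []

Visit order: 12, 2, 4, 14, 15, 5, 6, 9, 8, 16, 3, 13, 10, 11, 7, 1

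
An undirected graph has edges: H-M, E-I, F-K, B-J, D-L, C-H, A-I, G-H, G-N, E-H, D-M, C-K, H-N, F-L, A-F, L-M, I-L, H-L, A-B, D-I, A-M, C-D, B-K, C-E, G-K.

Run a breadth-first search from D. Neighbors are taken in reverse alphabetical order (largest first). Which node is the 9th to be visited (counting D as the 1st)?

E

Visit D; enqueue M, L, I, C → queue [M, L, I, C]
Visit M; enqueue H, A → queue [L, I, C, H, A]
Visit L; enqueue F → queue [I, C, H, A, F]
Visit I; enqueue E → queue [C, H, A, F, E]
Visit C; enqueue K → queue [H, A, F, E, K]
Visit H; enqueue N, G → queue [A, F, E, K, N, G]
Visit A; enqueue B → queue [F, E, K, N, G, B]
Visit F → queue [E, K, N, G, B]
Visit E → queue [K, N, G, B]
Visit K → queue [N, G, B]
Visit N → queue [G, B]
Visit G → queue [B]
Visit B; enqueue J → queue [J]
Visit J → queue []

Visit order: D, M, L, I, C, H, A, F, E, K, N, G, B, J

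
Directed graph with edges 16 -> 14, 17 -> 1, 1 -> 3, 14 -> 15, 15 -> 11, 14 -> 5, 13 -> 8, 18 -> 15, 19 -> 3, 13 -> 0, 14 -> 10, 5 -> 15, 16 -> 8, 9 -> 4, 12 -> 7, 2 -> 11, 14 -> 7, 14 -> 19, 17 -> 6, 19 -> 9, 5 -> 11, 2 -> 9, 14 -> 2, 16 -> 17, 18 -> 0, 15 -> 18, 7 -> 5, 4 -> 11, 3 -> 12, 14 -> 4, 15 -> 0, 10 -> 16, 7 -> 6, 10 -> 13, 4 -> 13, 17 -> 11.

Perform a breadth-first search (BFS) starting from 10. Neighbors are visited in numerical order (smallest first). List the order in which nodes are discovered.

10 → 13 → 16 → 0 → 8 → 14 → 17 → 2 → 4 → 5 → 7 → 15 → 19 → 1 → 6 → 11 → 9 → 18 → 3 → 12

Visit 10; enqueue 13, 16 → queue [13, 16]
Visit 13; enqueue 0, 8 → queue [16, 0, 8]
Visit 16; enqueue 14, 17 → queue [0, 8, 14, 17]
Visit 0 → queue [8, 14, 17]
Visit 8 → queue [14, 17]
Visit 14; enqueue 2, 4, 5, 7, 15, 19 → queue [17, 2, 4, 5, 7, 15, 19]
Visit 17; enqueue 1, 6, 11 → queue [2, 4, 5, 7, 15, 19, 1, 6, 11]
Visit 2; enqueue 9 → queue [4, 5, 7, 15, 19, 1, 6, 11, 9]
Visit 4 → queue [5, 7, 15, 19, 1, 6, 11, 9]
Visit 5 → queue [7, 15, 19, 1, 6, 11, 9]
Visit 7 → queue [15, 19, 1, 6, 11, 9]
Visit 15; enqueue 18 → queue [19, 1, 6, 11, 9, 18]
Visit 19; enqueue 3 → queue [1, 6, 11, 9, 18, 3]
Visit 1 → queue [6, 11, 9, 18, 3]
Visit 6 → queue [11, 9, 18, 3]
Visit 11 → queue [9, 18, 3]
Visit 9 → queue [18, 3]
Visit 18 → queue [3]
Visit 3; enqueue 12 → queue [12]
Visit 12 → queue []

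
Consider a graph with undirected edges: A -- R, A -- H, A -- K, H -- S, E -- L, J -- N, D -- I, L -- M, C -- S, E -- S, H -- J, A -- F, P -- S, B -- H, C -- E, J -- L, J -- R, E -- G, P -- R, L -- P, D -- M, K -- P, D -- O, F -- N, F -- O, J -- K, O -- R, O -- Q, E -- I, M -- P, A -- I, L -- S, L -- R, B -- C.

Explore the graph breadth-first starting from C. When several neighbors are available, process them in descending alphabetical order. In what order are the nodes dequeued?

Visit C; enqueue S, E, B → queue [S, E, B]
Visit S; enqueue P, L, H → queue [E, B, P, L, H]
Visit E; enqueue I, G → queue [B, P, L, H, I, G]
Visit B → queue [P, L, H, I, G]
Visit P; enqueue R, M, K → queue [L, H, I, G, R, M, K]
Visit L; enqueue J → queue [H, I, G, R, M, K, J]
Visit H; enqueue A → queue [I, G, R, M, K, J, A]
Visit I; enqueue D → queue [G, R, M, K, J, A, D]
Visit G → queue [R, M, K, J, A, D]
Visit R; enqueue O → queue [M, K, J, A, D, O]
Visit M → queue [K, J, A, D, O]
Visit K → queue [J, A, D, O]
Visit J; enqueue N → queue [A, D, O, N]
Visit A; enqueue F → queue [D, O, N, F]
Visit D → queue [O, N, F]
Visit O; enqueue Q → queue [N, F, Q]
Visit N → queue [F, Q]
Visit F → queue [Q]
Visit Q → queue []

C, S, E, B, P, L, H, I, G, R, M, K, J, A, D, O, N, F, Q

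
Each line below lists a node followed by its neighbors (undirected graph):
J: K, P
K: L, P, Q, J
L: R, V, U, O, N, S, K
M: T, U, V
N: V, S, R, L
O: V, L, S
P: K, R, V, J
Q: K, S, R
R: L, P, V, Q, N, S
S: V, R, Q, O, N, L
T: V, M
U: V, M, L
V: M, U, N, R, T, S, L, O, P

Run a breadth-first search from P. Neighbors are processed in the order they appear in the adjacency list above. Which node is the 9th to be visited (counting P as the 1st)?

Visit P; enqueue K, R, V, J → queue [K, R, V, J]
Visit K; enqueue L, Q → queue [R, V, J, L, Q]
Visit R; enqueue N, S → queue [V, J, L, Q, N, S]
Visit V; enqueue M, U, T, O → queue [J, L, Q, N, S, M, U, T, O]
Visit J → queue [L, Q, N, S, M, U, T, O]
Visit L → queue [Q, N, S, M, U, T, O]
Visit Q → queue [N, S, M, U, T, O]
Visit N → queue [S, M, U, T, O]
Visit S → queue [M, U, T, O]
Visit M → queue [U, T, O]
Visit U → queue [T, O]
Visit T → queue [O]
Visit O → queue []

Visit order: P, K, R, V, J, L, Q, N, S, M, U, T, O

S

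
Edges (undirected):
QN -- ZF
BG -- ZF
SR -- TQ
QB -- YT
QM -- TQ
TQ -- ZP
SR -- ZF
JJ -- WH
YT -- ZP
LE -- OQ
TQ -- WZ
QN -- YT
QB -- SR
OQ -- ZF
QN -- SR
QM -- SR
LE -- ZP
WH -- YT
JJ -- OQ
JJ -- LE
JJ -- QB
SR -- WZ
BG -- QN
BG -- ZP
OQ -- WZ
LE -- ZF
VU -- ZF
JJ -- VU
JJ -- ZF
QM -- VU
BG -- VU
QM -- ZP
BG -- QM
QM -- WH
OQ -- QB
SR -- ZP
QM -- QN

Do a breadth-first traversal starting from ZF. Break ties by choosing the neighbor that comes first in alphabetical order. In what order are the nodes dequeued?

Visit ZF; enqueue BG, JJ, LE, OQ, QN, SR, VU → queue [BG, JJ, LE, OQ, QN, SR, VU]
Visit BG; enqueue QM, ZP → queue [JJ, LE, OQ, QN, SR, VU, QM, ZP]
Visit JJ; enqueue QB, WH → queue [LE, OQ, QN, SR, VU, QM, ZP, QB, WH]
Visit LE → queue [OQ, QN, SR, VU, QM, ZP, QB, WH]
Visit OQ; enqueue WZ → queue [QN, SR, VU, QM, ZP, QB, WH, WZ]
Visit QN; enqueue YT → queue [SR, VU, QM, ZP, QB, WH, WZ, YT]
Visit SR; enqueue TQ → queue [VU, QM, ZP, QB, WH, WZ, YT, TQ]
Visit VU → queue [QM, ZP, QB, WH, WZ, YT, TQ]
Visit QM → queue [ZP, QB, WH, WZ, YT, TQ]
Visit ZP → queue [QB, WH, WZ, YT, TQ]
Visit QB → queue [WH, WZ, YT, TQ]
Visit WH → queue [WZ, YT, TQ]
Visit WZ → queue [YT, TQ]
Visit YT → queue [TQ]
Visit TQ → queue []

ZF BG JJ LE OQ QN SR VU QM ZP QB WH WZ YT TQ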